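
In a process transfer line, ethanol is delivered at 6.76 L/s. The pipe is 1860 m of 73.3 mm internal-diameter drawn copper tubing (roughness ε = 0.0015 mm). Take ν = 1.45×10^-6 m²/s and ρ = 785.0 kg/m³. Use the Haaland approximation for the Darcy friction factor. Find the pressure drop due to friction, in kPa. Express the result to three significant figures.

V = 4Q/(πD²) = 4·0.00676/(π·0.0733²) = 1.602 m/s
Re = VD/ν = 1.602·0.0733/1.45×10^-6 = 8.10×10^4 → turbulent
ε/D = 0.0015/73.3 = 2.05×10^-5
Haaland: f = 0.01870
h_f = f(L/D)V²/(2g) = 0.01870·(1860/0.0733)·1.602²/(2·9.81) = 62.08 m
Δp = ρg·h_f = 785.0·9.81·62.08 = 478.1 kPa

Δp ≈ 478 kPa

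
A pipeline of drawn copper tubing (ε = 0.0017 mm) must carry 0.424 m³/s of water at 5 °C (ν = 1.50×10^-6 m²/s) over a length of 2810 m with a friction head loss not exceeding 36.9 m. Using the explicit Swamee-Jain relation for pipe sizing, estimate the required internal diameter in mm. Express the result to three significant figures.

Swamee-Jain (Type III): D = 0.66·[ε^1.25·(LQ²/(gh_f))^4.75 + ν·Q^9.4·(L/(gh_f))^5.2]^0.04
LQ²/(gh_f) = 1.396; L/(gh_f) = 7.763
Term 1 = ε^1.25·(…)^4.75 = 2.99×10^-7; Term 2 = ν·Q^9.4·(…)^5.2 = 2.00×10^-5
D = 0.66·(2.99×10^-7 + 2.00×10^-5)^0.04 = 0.4284 m = 428 mm
Check: V = 2.94 m/s, Re = 8.40×10^5, f = 0.01204, h_f = 34.8 m ≈ 36.9 m ✓

D ≈ 428 mm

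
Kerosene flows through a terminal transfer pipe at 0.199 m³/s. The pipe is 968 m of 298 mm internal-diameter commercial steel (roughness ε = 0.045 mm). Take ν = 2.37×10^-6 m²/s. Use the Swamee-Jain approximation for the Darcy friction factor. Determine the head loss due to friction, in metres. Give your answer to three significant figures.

V = 4Q/(πD²) = 4·0.199/(π·0.298²) = 2.853 m/s
Re = VD/ν = 2.853·0.298/2.37×10^-6 = 3.59×10^5 → turbulent
ε/D = 0.045/298 = 1.51×10^-4
Swamee-Jain: f = 0.01557
h_f = f(L/D)V²/(2g) = 0.01557·(968/0.298)·2.853²/(2·9.81) = 20.98 m

h_f ≈ 21.0 m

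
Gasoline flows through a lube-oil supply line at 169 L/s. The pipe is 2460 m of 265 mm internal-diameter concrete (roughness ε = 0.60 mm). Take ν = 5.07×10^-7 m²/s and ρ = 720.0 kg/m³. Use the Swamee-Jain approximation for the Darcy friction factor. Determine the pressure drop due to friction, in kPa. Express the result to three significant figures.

Δp ≈ 765 kPa

V = 4Q/(πD²) = 4·0.169/(π·0.265²) = 3.064 m/s
Re = VD/ν = 3.064·0.265/5.07×10^-7 = 1.60×10^6 → turbulent
ε/D = 0.60/265 = 0.00226
Swamee-Jain: f = 0.02437
h_f = f(L/D)V²/(2g) = 0.02437·(2460/0.265)·3.064²/(2·9.81) = 108.3 m
Δp = ρg·h_f = 720.0·9.81·108.3 = 764.7 kPa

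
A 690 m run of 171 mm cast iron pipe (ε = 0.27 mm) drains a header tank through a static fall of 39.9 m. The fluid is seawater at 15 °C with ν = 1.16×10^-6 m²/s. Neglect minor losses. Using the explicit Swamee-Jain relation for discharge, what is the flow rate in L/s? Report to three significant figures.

Q ≈ 67.4 L/s

Swamee-Jain (Type II): Q = -0.965·√(gD⁵h_f/L)·ln[ε/(3.7D) + √(3.17ν²L/(gD³h_f))]
√(gD⁵h_f/L) = √(9.81·0.171⁵·39.9/690) = 0.009107
ε/(3.7D) = 4.27×10^-4; √(3.17ν²L/(gD³h_f)) = 3.88×10^-5
Q = -0.965·0.009107·ln(4.655×10^-4) = 0.06743 m³/s
Check: V = 2.94 m/s, Re = 4.33×10^5, f = 0.02264, h_f = 40.1 m ≈ 39.9 m ✓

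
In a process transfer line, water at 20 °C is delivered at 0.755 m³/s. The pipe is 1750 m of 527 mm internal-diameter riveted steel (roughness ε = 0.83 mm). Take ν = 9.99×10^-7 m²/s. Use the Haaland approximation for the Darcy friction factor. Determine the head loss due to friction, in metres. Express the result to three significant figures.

V = 4Q/(πD²) = 4·0.755/(π·0.527²) = 3.461 m/s
Re = VD/ν = 3.461·0.527/9.99×10^-7 = 1.83×10^6 → turbulent
ε/D = 0.83/527 = 0.00157
Haaland: f = 0.02215
h_f = f(L/D)V²/(2g) = 0.02215·(1750/0.527)·3.461²/(2·9.81) = 44.92 m

h_f ≈ 44.9 m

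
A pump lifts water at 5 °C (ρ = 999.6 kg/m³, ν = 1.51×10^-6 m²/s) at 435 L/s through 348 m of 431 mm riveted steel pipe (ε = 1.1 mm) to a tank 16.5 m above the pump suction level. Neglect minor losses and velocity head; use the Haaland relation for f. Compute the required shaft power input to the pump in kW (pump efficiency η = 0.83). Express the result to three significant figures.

V = 4Q/(πD²) = 2.982 m/s; Re = 8.51×10^5; ε/D = 0.00255; f = 0.02523
h_f = f(L/D)V²/2g = 9.229 m
Total head H = z + h_f = 16.5 + 9.229 = 25.73 m
P_hyd = ρgQH = 999.6·9.81·0.435·25.73 = 109.8 kW
P_shaft = P_hyd/η = 109.8/0.83 = 132.2 kW

P_shaft ≈ 132 kW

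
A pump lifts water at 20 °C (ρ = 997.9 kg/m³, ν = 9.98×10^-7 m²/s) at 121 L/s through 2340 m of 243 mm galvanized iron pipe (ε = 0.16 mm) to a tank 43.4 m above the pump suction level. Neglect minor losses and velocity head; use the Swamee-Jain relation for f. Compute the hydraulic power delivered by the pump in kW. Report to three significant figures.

P_hyd ≈ 125 kW

V = 4Q/(πD²) = 2.609 m/s; Re = 6.35×10^5; ε/D = 6.58×10^-4; f = 0.01853
h_f = f(L/D)V²/2g = 61.91 m
Total head H = z + h_f = 43.4 + 61.91 = 105.3 m
P_hyd = ρgQH = 997.9·9.81·0.121·105.3 = 124.7 kW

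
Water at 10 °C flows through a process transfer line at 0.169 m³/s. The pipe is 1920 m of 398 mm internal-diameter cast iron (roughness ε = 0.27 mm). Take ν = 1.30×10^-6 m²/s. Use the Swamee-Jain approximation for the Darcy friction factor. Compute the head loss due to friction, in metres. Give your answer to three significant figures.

V = 4Q/(πD²) = 4·0.169/(π·0.398²) = 1.358 m/s
Re = VD/ν = 1.358·0.398/1.30×10^-6 = 4.16×10^5 → turbulent
ε/D = 0.27/398 = 6.78×10^-4
Swamee-Jain: f = 0.01896
h_f = f(L/D)V²/(2g) = 0.01896·(1920/0.398)·1.358²/(2·9.81) = 8.602 m

h_f ≈ 8.60 m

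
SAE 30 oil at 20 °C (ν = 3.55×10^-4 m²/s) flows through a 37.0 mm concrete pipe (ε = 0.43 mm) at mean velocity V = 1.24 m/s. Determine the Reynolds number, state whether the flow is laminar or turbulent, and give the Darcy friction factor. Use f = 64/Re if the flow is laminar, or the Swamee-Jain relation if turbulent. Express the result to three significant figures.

Re = VD/ν = 1.240·0.0370/3.55×10^-4 = 129
Re < 2300 → laminar → f = 64/Re = 0.4952

Re ≈ 129; laminar; f = 64/Re ≈ 0.495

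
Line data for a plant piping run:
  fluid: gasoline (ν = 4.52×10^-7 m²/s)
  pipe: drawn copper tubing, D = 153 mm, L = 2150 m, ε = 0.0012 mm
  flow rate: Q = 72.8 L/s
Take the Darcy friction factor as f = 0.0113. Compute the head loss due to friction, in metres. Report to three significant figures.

V = 4Q/(πD²) = 4·0.0728/(π·0.153²) = 3.960 m/s
h_f = f(L/D)V²/(2g) = 0.01130·(2150/0.153)·3.960²/(2·9.81) = 126.9 m

h_f ≈ 127 m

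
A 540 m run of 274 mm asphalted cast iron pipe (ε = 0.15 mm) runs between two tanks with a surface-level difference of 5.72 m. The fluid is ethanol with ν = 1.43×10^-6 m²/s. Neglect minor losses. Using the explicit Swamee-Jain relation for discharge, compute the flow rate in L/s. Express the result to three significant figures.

Q ≈ 104 L/s

Swamee-Jain (Type II): Q = -0.965·√(gD⁵h_f/L)·ln[ε/(3.7D) + √(3.17ν²L/(gD³h_f))]
√(gD⁵h_f/L) = √(9.81·0.274⁵·5.72/540) = 0.01267
ε/(3.7D) = 1.48×10^-4; √(3.17ν²L/(gD³h_f)) = 5.51×10^-5
Q = -0.965·0.01267·ln(2.030×10^-4) = 0.1039 m³/s
Check: V = 1.76 m/s, Re = 3.38×10^5, f = 0.01845, h_f = 5.76 m ≈ 5.72 m ✓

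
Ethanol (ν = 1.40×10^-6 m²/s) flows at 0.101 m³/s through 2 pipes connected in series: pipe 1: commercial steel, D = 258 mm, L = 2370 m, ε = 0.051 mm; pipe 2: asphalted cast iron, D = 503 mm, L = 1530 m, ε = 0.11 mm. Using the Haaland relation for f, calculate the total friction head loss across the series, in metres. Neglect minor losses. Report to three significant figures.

Pipe 1: V = 1.932 m/s, Re = 3.56×10^5, ε/D = 1.98×10^-4, f = 0.01575, h_1 = f(L/D)V²/2g = 27.53 m
Pipe 2: V = 0.5083 m/s, Re = 1.83×10^5, ε/D = 2.19×10^-4, f = 0.01720, h_2 = f(L/D)V²/2g = 0.6888 m
Series → Q common, losses add: H = Σh = 28.22 m

H ≈ 28.2 m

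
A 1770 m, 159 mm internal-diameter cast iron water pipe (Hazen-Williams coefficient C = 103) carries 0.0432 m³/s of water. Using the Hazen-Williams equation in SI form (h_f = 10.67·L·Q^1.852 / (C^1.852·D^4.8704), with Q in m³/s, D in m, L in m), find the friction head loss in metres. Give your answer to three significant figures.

h_f = 10.67·1770·0.0432^1.852 / (103^1.852·0.159^4.8704) = 81.43 m

h_f ≈ 81.4 m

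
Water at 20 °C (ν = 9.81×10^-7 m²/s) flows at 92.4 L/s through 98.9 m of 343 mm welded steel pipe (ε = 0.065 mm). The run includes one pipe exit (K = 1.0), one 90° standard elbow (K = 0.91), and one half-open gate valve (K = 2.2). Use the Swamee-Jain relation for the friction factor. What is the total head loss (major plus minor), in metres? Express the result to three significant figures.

H_L ≈ 0.444 m

V = 4Q/(πD²) = 1.0000 m/s; V²/2g = 0.05097 m
Re = 3.50×10^5, ε/D = 1.90×10^-4 → f = 0.01596 (Swamee-Jain)
Major: h_f = f(L/D)·V²/2g = 0.01596·288.3·0.05097 = 0.2345 m
Minor: ΣK = 4.11; h_m = ΣK·V²/2g = 0.2095 m
Total H_L = 0.2345 + 0.2095 = 0.4439 m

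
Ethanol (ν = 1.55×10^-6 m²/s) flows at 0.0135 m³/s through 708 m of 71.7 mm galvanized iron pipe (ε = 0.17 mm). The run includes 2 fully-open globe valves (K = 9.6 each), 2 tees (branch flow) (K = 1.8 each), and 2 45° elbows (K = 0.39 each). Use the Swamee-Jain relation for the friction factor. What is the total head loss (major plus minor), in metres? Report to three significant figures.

H_L ≈ 158 m

V = 4Q/(πD²) = 3.344 m/s; V²/2g = 0.5698 m
Re = 1.55×10^5, ε/D = 0.00237 → f = 0.02573 (Swamee-Jain)
Major: h_f = f(L/D)·V²/2g = 0.02573·9874·0.5698 = 144.8 m
Minor: ΣK = 23.6; h_m = ΣK·V²/2g = 13.44 m
Total H_L = 144.8 + 13.44 = 158.2 m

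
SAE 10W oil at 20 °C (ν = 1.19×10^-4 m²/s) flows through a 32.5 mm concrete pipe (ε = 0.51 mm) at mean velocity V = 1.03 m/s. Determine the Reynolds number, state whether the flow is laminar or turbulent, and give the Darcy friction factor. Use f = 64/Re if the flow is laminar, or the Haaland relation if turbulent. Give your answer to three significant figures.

Re ≈ 281; laminar; f = 64/Re ≈ 0.228

Re = VD/ν = 1.030·0.0325/1.19×10^-4 = 281
Re < 2300 → laminar → f = 64/Re = 0.2275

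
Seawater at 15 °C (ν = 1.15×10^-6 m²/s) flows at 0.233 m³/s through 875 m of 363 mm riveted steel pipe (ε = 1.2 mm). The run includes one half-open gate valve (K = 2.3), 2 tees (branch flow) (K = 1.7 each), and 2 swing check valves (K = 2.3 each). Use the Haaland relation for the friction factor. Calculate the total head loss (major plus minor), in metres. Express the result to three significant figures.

V = 4Q/(πD²) = 2.251 m/s; V²/2g = 0.2583 m
Re = 7.11×10^5, ε/D = 0.00331 → f = 0.02711 (Haaland)
Major: h_f = f(L/D)·V²/2g = 0.02711·2410·0.2583 = 16.88 m
Minor: ΣK = 10.3; h_m = ΣK·V²/2g = 2.661 m
Total H_L = 16.88 + 2.661 = 19.54 m

H_L ≈ 19.5 m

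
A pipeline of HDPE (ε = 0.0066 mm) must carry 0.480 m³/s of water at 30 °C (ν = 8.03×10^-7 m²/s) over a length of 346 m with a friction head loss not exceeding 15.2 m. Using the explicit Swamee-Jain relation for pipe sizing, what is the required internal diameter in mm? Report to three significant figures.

D ≈ 344 mm

Swamee-Jain (Type III): D = 0.66·[ε^1.25·(LQ²/(gh_f))^4.75 + ν·Q^9.4·(L/(gh_f))^5.2]^0.04
LQ²/(gh_f) = 0.5346; L/(gh_f) = 2.320
Term 1 = ε^1.25·(…)^4.75 = 1.71×10^-8; Term 2 = ν·Q^9.4·(…)^5.2 = 6.45×10^-8
D = 0.66·(1.71×10^-8 + 6.45×10^-8)^0.04 = 0.3436 m = 344 mm
Check: V = 5.18 m/s, Re = 2.22×10^6, f = 0.01091, h_f = 15.0 m ≈ 15.2 m ✓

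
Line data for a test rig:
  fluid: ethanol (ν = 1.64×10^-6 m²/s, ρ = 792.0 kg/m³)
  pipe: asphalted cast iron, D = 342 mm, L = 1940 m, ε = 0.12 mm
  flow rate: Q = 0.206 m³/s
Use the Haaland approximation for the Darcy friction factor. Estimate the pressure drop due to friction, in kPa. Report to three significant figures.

V = 4Q/(πD²) = 4·0.206/(π·0.342²) = 2.242 m/s
Re = VD/ν = 2.242·0.342/1.64×10^-6 = 4.68×10^5 → turbulent
ε/D = 0.12/342 = 3.51×10^-4
Haaland: f = 0.01662
h_f = f(L/D)V²/(2g) = 0.01662·(1940/0.342)·2.242²/(2·9.81) = 24.16 m
Δp = ρg·h_f = 792.0·9.81·24.16 = 187.7 kPa

Δp ≈ 188 kPa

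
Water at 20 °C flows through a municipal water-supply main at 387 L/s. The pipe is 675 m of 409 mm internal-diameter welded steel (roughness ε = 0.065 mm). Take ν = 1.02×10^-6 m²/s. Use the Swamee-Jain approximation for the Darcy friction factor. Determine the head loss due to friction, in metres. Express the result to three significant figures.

h_f ≈ 10.3 m

V = 4Q/(πD²) = 4·0.387/(π·0.409²) = 2.946 m/s
Re = VD/ν = 2.946·0.409/1.02×10^-6 = 1.18×10^6 → turbulent
ε/D = 0.065/409 = 1.59×10^-4
Swamee-Jain: f = 0.01415
h_f = f(L/D)V²/(2g) = 0.01415·(675/0.409)·2.946²/(2·9.81) = 10.33 m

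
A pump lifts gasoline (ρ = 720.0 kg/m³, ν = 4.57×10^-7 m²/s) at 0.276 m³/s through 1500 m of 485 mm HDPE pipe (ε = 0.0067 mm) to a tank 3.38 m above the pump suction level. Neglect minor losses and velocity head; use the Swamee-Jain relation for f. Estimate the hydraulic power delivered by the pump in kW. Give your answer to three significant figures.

V = 4Q/(πD²) = 1.494 m/s; Re = 1.59×10^6; ε/D = 1.38×10^-5; f = 0.01120
h_f = f(L/D)V²/2g = 3.939 m
Total head H = z + h_f = 3.38 + 3.939 = 7.319 m
P_hyd = ρgQH = 720.0·9.81·0.276·7.319 = 14.27 kW

P_hyd ≈ 14.3 kW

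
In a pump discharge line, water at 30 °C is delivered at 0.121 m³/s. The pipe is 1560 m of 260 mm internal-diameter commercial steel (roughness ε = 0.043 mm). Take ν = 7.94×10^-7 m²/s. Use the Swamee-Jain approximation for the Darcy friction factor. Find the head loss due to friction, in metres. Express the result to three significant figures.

h_f ≈ 23.3 m

V = 4Q/(πD²) = 4·0.121/(π·0.260²) = 2.279 m/s
Re = VD/ν = 2.279·0.260/7.94×10^-7 = 7.46×10^5 → turbulent
ε/D = 0.043/260 = 1.65×10^-4
Swamee-Jain: f = 0.01467
h_f = f(L/D)V²/(2g) = 0.01467·(1560/0.260)·2.279²/(2·9.81) = 23.30 m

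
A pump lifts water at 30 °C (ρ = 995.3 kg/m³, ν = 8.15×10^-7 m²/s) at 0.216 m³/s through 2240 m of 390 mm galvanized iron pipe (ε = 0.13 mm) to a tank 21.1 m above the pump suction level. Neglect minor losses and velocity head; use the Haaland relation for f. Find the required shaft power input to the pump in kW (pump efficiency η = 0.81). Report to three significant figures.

V = 4Q/(πD²) = 1.808 m/s; Re = 8.65×10^5; ε/D = 3.33×10^-4; f = 0.01598
h_f = f(L/D)V²/2g = 15.30 m
Total head H = z + h_f = 21.1 + 15.30 = 36.40 m
P_hyd = ρgQH = 995.3·9.81·0.216·36.40 = 76.76 kW
P_shaft = P_hyd/η = 76.76/0.81 = 94.76 kW

P_shaft ≈ 94.8 kW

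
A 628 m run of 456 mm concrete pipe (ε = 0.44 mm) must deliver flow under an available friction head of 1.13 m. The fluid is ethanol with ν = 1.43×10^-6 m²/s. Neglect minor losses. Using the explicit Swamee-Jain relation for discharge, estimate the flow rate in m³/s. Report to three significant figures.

Swamee-Jain (Type II): Q = -0.965·√(gD⁵h_f/L)·ln[ε/(3.7D) + √(3.17ν²L/(gD³h_f))]
√(gD⁵h_f/L) = √(9.81·0.456⁵·1.13/628) = 0.01866
ε/(3.7D) = 2.61×10^-4; √(3.17ν²L/(gD³h_f)) = 6.22×10^-5
Q = -0.965·0.01866·ln(3.230×10^-4) = 0.1447 m³/s
Check: V = 0.886 m/s, Re = 2.83×10^5, f = 0.02066, h_f = 1.14 m ≈ 1.13 m ✓

Q ≈ 0.145 m³/s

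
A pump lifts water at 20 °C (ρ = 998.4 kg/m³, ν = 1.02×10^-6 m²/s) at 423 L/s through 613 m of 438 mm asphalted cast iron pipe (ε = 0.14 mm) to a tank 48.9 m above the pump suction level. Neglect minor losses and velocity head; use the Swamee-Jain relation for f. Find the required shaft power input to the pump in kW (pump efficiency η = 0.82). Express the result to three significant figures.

P_shaft ≈ 292 kW

V = 4Q/(πD²) = 2.807 m/s; Re = 1.21×10^6; ε/D = 3.20×10^-4; f = 0.01581
h_f = f(L/D)V²/2g = 8.891 m
Total head H = z + h_f = 48.9 + 8.891 = 57.79 m
P_hyd = ρgQH = 998.4·9.81·0.423·57.79 = 239.4 kW
P_shaft = P_hyd/η = 239.4/0.82 = 292.0 kW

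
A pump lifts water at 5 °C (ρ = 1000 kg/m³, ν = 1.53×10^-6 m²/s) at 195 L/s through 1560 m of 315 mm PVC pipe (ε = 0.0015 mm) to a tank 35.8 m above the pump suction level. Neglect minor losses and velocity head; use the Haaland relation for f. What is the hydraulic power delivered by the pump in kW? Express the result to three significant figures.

P_hyd ≈ 108 kW

V = 4Q/(πD²) = 2.502 m/s; Re = 5.15×10^5; ε/D = 4.76×10^-6; f = 0.01305
h_f = f(L/D)V²/2g = 20.62 m
Total head H = z + h_f = 35.8 + 20.62 = 56.42 m
P_hyd = ρgQH = 1000·9.81·0.195·56.42 = 107.9 kW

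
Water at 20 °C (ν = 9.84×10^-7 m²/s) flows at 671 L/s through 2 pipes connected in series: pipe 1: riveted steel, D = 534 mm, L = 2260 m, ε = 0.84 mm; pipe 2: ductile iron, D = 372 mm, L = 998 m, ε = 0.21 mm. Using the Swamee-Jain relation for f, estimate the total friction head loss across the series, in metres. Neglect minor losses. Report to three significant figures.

H ≈ 134 m

Pipe 1: V = 2.996 m/s, Re = 1.63×10^6, ε/D = 0.00157, f = 0.02219, h_1 = f(L/D)V²/2g = 42.96 m
Pipe 2: V = 6.174 m/s, Re = 2.33×10^6, ε/D = 5.65×10^-4, f = 0.01743, h_2 = f(L/D)V²/2g = 90.84 m
Series → Q common, losses add: H = Σh = 133.8 m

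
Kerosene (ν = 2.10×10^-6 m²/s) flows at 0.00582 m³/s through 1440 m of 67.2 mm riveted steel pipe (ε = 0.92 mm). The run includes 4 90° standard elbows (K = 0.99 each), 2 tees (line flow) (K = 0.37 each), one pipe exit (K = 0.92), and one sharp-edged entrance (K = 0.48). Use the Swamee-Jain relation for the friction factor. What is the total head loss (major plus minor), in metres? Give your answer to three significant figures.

V = 4Q/(πD²) = 1.641 m/s; V²/2g = 0.1372 m
Re = 5.25×10^4, ε/D = 0.0137 → f = 0.04357 (Swamee-Jain)
Major: h_f = f(L/D)·V²/2g = 0.04357·21429·0.1372 = 128.1 m
Minor: ΣK = 6.10; h_m = ΣK·V²/2g = 0.8372 m
Total H_L = 128.1 + 0.8372 = 129.0 m

H_L ≈ 129 m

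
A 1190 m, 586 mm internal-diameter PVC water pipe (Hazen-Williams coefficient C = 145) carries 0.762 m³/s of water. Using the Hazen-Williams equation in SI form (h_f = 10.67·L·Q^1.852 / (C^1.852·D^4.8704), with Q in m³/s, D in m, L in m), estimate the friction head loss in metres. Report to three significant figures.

h_f ≈ 10.3 m

h_f = 10.67·1190·0.762^1.852 / (145^1.852·0.586^4.8704) = 10.30 m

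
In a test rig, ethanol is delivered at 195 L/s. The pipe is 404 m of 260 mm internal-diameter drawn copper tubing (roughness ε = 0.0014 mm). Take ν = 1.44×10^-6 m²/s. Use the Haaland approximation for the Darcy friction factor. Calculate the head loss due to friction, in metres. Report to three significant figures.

V = 4Q/(πD²) = 4·0.195/(π·0.260²) = 3.673 m/s
Re = VD/ν = 3.673·0.260/1.44×10^-6 = 6.63×10^5 → turbulent
ε/D = 0.0014/260 = 5.38×10^-6
Haaland: f = 0.01250
h_f = f(L/D)V²/(2g) = 0.01250·(404/0.260)·3.673²/(2·9.81) = 13.35 m

h_f ≈ 13.4 m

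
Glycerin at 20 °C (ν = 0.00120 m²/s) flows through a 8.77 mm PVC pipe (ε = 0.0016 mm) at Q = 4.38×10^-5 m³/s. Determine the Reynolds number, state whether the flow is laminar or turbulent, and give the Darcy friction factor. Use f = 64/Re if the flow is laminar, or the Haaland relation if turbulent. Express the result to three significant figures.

Re ≈ 5.30; laminar; f = 64/Re ≈ 12.1

V = 4Q/(πD²) = 0.7251 m/s
Re = VD/ν = 0.7251·0.00877/0.00120 = 5.30
Re < 2300 → laminar → f = 64/Re = 12.08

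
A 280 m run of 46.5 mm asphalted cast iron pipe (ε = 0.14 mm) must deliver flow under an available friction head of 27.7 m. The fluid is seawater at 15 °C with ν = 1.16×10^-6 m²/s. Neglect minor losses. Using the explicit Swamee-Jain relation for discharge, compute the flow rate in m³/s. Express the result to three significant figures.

Q ≈ 0.00305 m³/s

Swamee-Jain (Type II): Q = -0.965·√(gD⁵h_f/L)·ln[ε/(3.7D) + √(3.17ν²L/(gD³h_f))]
√(gD⁵h_f/L) = √(9.81·0.0465⁵·27.7/280) = 4.593×10^-4
ε/(3.7D) = 8.14×10^-4; √(3.17ν²L/(gD³h_f)) = 2.09×10^-4
Q = -0.965·4.593×10^-4·ln(0.001023) = 0.003052 m³/s
Check: V = 1.80 m/s, Re = 7.20×10^4, f = 0.02823, h_f = 28.0 m ≈ 27.7 m ✓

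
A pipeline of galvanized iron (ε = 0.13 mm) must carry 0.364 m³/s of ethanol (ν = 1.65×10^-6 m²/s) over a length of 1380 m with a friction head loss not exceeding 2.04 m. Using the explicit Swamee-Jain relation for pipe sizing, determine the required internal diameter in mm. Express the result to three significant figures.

Swamee-Jain (Type III): D = 0.66·[ε^1.25·(LQ²/(gh_f))^4.75 + ν·Q^9.4·(L/(gh_f))^5.2]^0.04
LQ²/(gh_f) = 9.137; L/(gh_f) = 68.96
Term 1 = ε^1.25·(…)^4.75 = 0.508; Term 2 = ν·Q^9.4·(…)^5.2 = 0.449
D = 0.66·(0.508 + 0.449)^0.04 = 0.6589 m = 659 mm
Check: V = 1.07 m/s, Re = 4.26×10^5, f = 0.01571, h_f = 1.91 m ≈ 2.04 m ✓

D ≈ 659 mm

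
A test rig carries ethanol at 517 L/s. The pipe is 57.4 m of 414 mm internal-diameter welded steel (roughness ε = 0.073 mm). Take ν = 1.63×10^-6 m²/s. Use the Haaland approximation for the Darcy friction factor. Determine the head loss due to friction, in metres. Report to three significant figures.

h_f ≈ 1.50 m

V = 4Q/(πD²) = 4·0.517/(π·0.414²) = 3.841 m/s
Re = VD/ν = 3.841·0.414/1.63×10^-6 = 9.75×10^5 → turbulent
ε/D = 0.073/414 = 1.76×10^-4
Haaland: f = 0.01435
h_f = f(L/D)V²/(2g) = 0.01435·(57.4/0.414)·3.841²/(2·9.81) = 1.496 m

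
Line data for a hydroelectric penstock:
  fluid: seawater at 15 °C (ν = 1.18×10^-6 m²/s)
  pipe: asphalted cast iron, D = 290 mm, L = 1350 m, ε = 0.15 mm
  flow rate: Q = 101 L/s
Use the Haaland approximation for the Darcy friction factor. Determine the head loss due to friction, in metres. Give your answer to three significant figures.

V = 4Q/(πD²) = 4·0.101/(π·0.290²) = 1.529 m/s
Re = VD/ν = 1.529·0.290/1.18×10^-6 = 3.76×10^5 → turbulent
ε/D = 0.15/290 = 5.17×10^-4
Haaland: f = 0.01793
h_f = f(L/D)V²/(2g) = 0.01793·(1350/0.290)·1.529²/(2·9.81) = 9.949 m

h_f ≈ 9.95 m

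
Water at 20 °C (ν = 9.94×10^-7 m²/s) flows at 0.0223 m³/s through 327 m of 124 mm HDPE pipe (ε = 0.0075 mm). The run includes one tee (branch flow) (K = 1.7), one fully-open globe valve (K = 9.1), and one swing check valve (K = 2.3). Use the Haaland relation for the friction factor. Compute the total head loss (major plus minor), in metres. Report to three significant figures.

H_L ≈ 9.39 m

V = 4Q/(πD²) = 1.847 m/s; V²/2g = 0.1738 m
Re = 2.30×10^5, ε/D = 6.05×10^-5 → f = 0.01553 (Haaland)
Major: h_f = f(L/D)·V²/2g = 0.01553·2637·0.1738 = 7.117 m
Minor: ΣK = 13.1; h_m = ΣK·V²/2g = 2.277 m
Total H_L = 7.117 + 2.277 = 9.394 m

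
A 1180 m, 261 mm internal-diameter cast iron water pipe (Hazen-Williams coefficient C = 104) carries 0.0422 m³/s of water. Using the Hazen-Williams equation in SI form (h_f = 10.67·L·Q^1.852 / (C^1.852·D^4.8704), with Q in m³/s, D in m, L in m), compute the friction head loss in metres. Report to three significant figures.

h_f = 10.67·1180·0.0422^1.852 / (104^1.852·0.261^4.8704) = 4.568 m

h_f ≈ 4.57 m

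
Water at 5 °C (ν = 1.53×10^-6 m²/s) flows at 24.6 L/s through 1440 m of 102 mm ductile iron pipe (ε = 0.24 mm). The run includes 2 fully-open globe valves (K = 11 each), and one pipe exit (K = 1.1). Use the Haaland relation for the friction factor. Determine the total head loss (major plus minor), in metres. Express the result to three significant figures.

V = 4Q/(πD²) = 3.011 m/s; V²/2g = 0.4619 m
Re = 2.01×10^5, ε/D = 0.00235 → f = 0.02522 (Haaland)
Major: h_f = f(L/D)·V²/2g = 0.02522·14118·0.4619 = 164.5 m
Minor: ΣK = 23.1; h_m = ΣK·V²/2g = 10.67 m
Total H_L = 164.5 + 10.67 = 175.1 m

H_L ≈ 175 m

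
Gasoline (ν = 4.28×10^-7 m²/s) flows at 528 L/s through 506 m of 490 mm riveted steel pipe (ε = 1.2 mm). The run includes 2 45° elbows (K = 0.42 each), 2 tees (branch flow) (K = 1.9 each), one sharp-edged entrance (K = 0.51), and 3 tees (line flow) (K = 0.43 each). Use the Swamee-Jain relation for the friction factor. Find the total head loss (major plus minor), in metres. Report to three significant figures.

H_L ≈ 12.8 m

V = 4Q/(πD²) = 2.800 m/s; V²/2g = 0.3996 m
Re = 3.21×10^6, ε/D = 0.00245 → f = 0.02482 (Swamee-Jain)
Major: h_f = f(L/D)·V²/2g = 0.02482·1033·0.3996 = 10.24 m
Minor: ΣK = 6.44; h_m = ΣK·V²/2g = 2.573 m
Total H_L = 10.24 + 2.573 = 12.81 m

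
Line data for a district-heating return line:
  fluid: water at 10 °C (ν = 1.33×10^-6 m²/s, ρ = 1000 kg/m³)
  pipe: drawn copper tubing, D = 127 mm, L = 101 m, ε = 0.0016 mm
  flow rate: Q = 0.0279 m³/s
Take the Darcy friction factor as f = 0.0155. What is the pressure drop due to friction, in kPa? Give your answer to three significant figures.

V = 4Q/(πD²) = 4·0.0279/(π·0.127²) = 2.202 m/s
h_f = f(L/D)V²/(2g) = 0.01550·(101/0.127)·2.202²/(2·9.81) = 3.048 m
Δp = ρg·h_f = 1000·9.81·3.048 = 29.90 kPa

Δp ≈ 29.9 kPa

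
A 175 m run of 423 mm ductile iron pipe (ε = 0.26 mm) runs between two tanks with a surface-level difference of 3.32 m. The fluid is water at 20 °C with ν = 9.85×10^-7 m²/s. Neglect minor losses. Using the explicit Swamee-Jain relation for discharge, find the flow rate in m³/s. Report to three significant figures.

Swamee-Jain (Type II): Q = -0.965·√(gD⁵h_f/L)·ln[ε/(3.7D) + √(3.17ν²L/(gD³h_f))]
√(gD⁵h_f/L) = √(9.81·0.423⁵·3.32/175) = 0.05020
ε/(3.7D) = 1.66×10^-4; √(3.17ν²L/(gD³h_f)) = 1.48×10^-5
Q = -0.965·0.05020·ln(1.809×10^-4) = 0.4175 m³/s
Check: V = 2.97 m/s, Re = 1.28×10^6, f = 0.01793, h_f = 3.34 m ≈ 3.32 m ✓

Q ≈ 0.417 m³/s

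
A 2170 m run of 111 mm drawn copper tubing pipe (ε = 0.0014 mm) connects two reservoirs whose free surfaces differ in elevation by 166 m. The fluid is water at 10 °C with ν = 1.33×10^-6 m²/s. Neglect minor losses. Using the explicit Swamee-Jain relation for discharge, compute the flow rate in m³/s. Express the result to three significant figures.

Swamee-Jain (Type II): Q = -0.965·√(gD⁵h_f/L)·ln[ε/(3.7D) + √(3.17ν²L/(gD³h_f))]
√(gD⁵h_f/L) = √(9.81·0.111⁵·166/2170) = 0.003556
ε/(3.7D) = 3.41×10^-6; √(3.17ν²L/(gD³h_f)) = 7.39×10^-5
Q = -0.965·0.003556·ln(7.732×10^-5) = 0.03249 m³/s
Check: V = 3.36 m/s, Re = 2.80×10^5, f = 0.01470, h_f = 165 m ≈ 166 m ✓

Q ≈ 0.0325 m³/s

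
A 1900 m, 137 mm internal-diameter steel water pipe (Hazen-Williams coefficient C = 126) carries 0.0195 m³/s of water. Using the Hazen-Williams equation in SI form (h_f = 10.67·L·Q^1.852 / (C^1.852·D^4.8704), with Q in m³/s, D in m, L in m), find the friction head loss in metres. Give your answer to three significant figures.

h_f ≈ 28.5 m

h_f = 10.67·1900·0.0195^1.852 / (126^1.852·0.137^4.8704) = 28.49 m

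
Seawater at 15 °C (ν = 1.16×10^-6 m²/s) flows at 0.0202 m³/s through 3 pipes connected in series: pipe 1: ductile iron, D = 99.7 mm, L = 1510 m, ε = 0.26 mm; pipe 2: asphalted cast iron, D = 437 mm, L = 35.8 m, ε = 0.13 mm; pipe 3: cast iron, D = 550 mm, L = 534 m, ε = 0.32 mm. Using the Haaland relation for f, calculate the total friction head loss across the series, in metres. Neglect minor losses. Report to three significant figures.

Pipe 1: V = 2.587 m/s, Re = 2.22×10^5, ε/D = 0.00261, f = 0.02581, h_1 = f(L/D)V²/2g = 133.4 m
Pipe 2: V = 0.1347 m/s, Re = 5.07×10^4, ε/D = 2.97×10^-4, f = 0.02156, h_2 = f(L/D)V²/2g = 0.001633 m
Pipe 3: V = 0.08502 m/s, Re = 4.03×10^4, ε/D = 5.82×10^-4, f = 0.02334, h_3 = f(L/D)V²/2g = 0.008351 m
Series → Q common, losses add: H = Σh = 133.4 m

H ≈ 133 m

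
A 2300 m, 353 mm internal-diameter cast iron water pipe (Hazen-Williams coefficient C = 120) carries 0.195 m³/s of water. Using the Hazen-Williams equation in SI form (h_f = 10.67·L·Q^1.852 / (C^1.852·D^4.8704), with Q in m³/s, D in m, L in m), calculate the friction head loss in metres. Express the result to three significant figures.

h_f ≈ 26.7 m

h_f = 10.67·2300·0.195^1.852 / (120^1.852·0.353^4.8704) = 26.72 m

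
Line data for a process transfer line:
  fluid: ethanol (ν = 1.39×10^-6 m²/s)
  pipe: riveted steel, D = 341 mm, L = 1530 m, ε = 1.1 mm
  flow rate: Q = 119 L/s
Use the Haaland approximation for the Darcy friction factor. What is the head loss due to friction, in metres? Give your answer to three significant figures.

V = 4Q/(πD²) = 4·0.119/(π·0.341²) = 1.303 m/s
Re = VD/ν = 1.303·0.341/1.39×10^-6 = 3.20×10^5 → turbulent
ε/D = 1.1/341 = 0.00323
Haaland: f = 0.02712
h_f = f(L/D)V²/(2g) = 0.02712·(1530/0.341)·1.303²/(2·9.81) = 10.53 m

h_f ≈ 10.5 m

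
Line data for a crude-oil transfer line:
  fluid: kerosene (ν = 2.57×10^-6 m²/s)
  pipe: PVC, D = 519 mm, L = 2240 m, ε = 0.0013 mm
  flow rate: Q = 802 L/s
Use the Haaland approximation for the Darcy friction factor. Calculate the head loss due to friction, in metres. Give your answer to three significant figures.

h_f ≈ 38.4 m

V = 4Q/(πD²) = 4·0.802/(π·0.519²) = 3.791 m/s
Re = VD/ν = 3.791·0.519/2.57×10^-6 = 7.66×10^5 → turbulent
ε/D = 0.0013/519 = 2.50×10^-6
Haaland: f = 0.01216
h_f = f(L/D)V²/(2g) = 0.01216·(2240/0.519)·3.791²/(2·9.81) = 38.44 m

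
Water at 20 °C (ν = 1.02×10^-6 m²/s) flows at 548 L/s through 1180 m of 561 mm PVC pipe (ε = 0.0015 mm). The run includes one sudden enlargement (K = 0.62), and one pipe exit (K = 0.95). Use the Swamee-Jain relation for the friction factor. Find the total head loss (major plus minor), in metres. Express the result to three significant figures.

H_L ≈ 6.35 m

V = 4Q/(πD²) = 2.217 m/s; V²/2g = 0.2505 m
Re = 1.22×10^6, ε/D = 2.67×10^-6 → f = 0.01131 (Swamee-Jain)
Major: h_f = f(L/D)·V²/2g = 0.01131·2103·0.2505 = 5.957 m
Minor: ΣK = 1.57; h_m = ΣK·V²/2g = 0.3933 m
Total H_L = 5.957 + 0.3933 = 6.350 m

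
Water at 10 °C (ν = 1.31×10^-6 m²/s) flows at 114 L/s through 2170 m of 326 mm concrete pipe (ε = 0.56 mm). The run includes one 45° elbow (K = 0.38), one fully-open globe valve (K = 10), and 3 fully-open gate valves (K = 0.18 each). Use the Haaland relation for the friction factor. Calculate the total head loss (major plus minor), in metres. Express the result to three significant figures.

H_L ≈ 15.6 m

V = 4Q/(πD²) = 1.366 m/s; V²/2g = 0.09507 m
Re = 3.40×10^5, ε/D = 0.00172 → f = 0.02307 (Haaland)
Major: h_f = f(L/D)·V²/2g = 0.02307·6656·0.09507 = 14.60 m
Minor: ΣK = 10.9; h_m = ΣK·V²/2g = 1.038 m
Total H_L = 14.60 + 1.038 = 15.64 m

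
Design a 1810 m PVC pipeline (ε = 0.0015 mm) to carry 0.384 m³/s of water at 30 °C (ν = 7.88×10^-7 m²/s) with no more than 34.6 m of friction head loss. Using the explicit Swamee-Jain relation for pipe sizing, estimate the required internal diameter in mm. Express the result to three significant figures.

Swamee-Jain (Type III): D = 0.66·[ε^1.25·(LQ²/(gh_f))^4.75 + ν·Q^9.4·(L/(gh_f))^5.2]^0.04
LQ²/(gh_f) = 0.7863; L/(gh_f) = 5.333
Term 1 = ε^1.25·(…)^4.75 = 1.68×10^-8; Term 2 = ν·Q^9.4·(…)^5.2 = 5.88×10^-7
D = 0.66·(1.68×10^-8 + 5.88×10^-7)^0.04 = 0.3722 m = 372 mm
Check: V = 3.53 m/s, Re = 1.67×10^6, f = 0.01081, h_f = 33.4 m ≈ 34.6 m ✓

D ≈ 372 mm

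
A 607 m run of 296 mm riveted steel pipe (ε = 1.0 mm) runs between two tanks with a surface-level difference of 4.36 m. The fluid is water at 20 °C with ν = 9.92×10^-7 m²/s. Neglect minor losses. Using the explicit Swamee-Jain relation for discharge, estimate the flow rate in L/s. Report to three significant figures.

Q ≈ 84.9 L/s

Swamee-Jain (Type II): Q = -0.965·√(gD⁵h_f/L)·ln[ε/(3.7D) + √(3.17ν²L/(gD³h_f))]
√(gD⁵h_f/L) = √(9.81·0.296⁵·4.36/607) = 0.01265
ε/(3.7D) = 9.13×10^-4; √(3.17ν²L/(gD³h_f)) = 4.13×10^-5
Q = -0.965·0.01265·ln(9.544×10^-4) = 0.08492 m³/s
Check: V = 1.23 m/s, Re = 3.68×10^5, f = 0.02753, h_f = 4.38 m ≈ 4.36 m ✓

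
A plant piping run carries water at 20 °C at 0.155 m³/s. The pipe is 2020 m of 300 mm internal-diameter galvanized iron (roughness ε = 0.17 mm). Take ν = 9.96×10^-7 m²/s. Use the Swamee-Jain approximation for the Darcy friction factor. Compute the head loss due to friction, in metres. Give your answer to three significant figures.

V = 4Q/(πD²) = 4·0.155/(π·0.300²) = 2.193 m/s
Re = VD/ν = 2.193·0.300/9.96×10^-7 = 6.60×10^5 → turbulent
ε/D = 0.17/300 = 5.67×10^-4
Swamee-Jain: f = 0.01797
h_f = f(L/D)V²/(2g) = 0.01797·(2020/0.300)·2.193²/(2·9.81) = 29.66 m

h_f ≈ 29.7 m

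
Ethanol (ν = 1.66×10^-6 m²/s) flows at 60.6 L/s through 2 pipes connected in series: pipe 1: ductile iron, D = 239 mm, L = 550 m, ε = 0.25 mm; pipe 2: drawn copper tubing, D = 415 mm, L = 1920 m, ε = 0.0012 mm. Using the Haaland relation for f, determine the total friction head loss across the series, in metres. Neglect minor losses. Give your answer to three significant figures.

Pipe 1: V = 1.351 m/s, Re = 1.94×10^5, ε/D = 0.00105, f = 0.02113, h_1 = f(L/D)V²/2g = 4.521 m
Pipe 2: V = 0.4480 m/s, Re = 1.12×10^5, ε/D = 2.89×10^-6, f = 0.01742, h_2 = f(L/D)V²/2g = 0.8245 m
Series → Q common, losses add: H = Σh = 5.346 m

H ≈ 5.35 m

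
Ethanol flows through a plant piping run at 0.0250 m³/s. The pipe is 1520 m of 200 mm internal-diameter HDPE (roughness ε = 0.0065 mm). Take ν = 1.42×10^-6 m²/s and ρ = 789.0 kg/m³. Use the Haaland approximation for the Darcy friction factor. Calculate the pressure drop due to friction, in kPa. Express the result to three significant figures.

V = 4Q/(πD²) = 4·0.0250/(π·0.200²) = 0.7958 m/s
Re = VD/ν = 0.7958·0.200/1.42×10^-6 = 1.12×10^5 → turbulent
ε/D = 0.0065/200 = 3.25×10^-5
Haaland: f = 0.01755
h_f = f(L/D)V²/(2g) = 0.01755·(1520/0.200)·0.7958²/(2·9.81) = 4.305 m
Δp = ρg·h_f = 789.0·9.81·4.305 = 33.32 kPa

Δp ≈ 33.3 kPa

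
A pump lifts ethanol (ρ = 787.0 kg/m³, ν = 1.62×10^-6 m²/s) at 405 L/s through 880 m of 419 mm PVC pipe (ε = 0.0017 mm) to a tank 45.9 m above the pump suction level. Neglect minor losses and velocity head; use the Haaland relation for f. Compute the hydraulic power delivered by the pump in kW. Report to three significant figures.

P_hyd ≈ 179 kW

V = 4Q/(πD²) = 2.937 m/s; Re = 7.60×10^5; ε/D = 4.06×10^-6; f = 0.01220
h_f = f(L/D)V²/2g = 11.26 m
Total head H = z + h_f = 45.9 + 11.26 = 57.16 m
P_hyd = ρgQH = 787.0·9.81·0.405·57.16 = 178.7 kW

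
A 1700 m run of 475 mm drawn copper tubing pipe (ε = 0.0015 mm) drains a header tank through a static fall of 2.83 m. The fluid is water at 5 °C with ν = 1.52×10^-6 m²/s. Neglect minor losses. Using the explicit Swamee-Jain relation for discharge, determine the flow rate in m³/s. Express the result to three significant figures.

Q ≈ 0.185 m³/s

Swamee-Jain (Type II): Q = -0.965·√(gD⁵h_f/L)·ln[ε/(3.7D) + √(3.17ν²L/(gD³h_f))]
√(gD⁵h_f/L) = √(9.81·0.475⁵·2.83/1700) = 0.01987
ε/(3.7D) = 8.53×10^-7; √(3.17ν²L/(gD³h_f)) = 6.47×10^-5
Q = -0.965·0.01987·ln(6.554×10^-5) = 0.1847 m³/s
Check: V = 1.04 m/s, Re = 3.26×10^5, f = 0.01419, h_f = 2.81 m ≈ 2.83 m ✓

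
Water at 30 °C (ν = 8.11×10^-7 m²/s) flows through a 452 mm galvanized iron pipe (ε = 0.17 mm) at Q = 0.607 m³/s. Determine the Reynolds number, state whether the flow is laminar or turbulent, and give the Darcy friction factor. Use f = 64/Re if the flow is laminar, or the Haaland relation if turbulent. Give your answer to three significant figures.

Re ≈ 2.11×10^6; turbulent; f ≈ 0.0160

V = 4Q/(πD²) = 3.783 m/s
Re = VD/ν = 3.783·0.452/8.11×10^-7 = 2.11×10^6
Re > 4000 → turbulent; ε/D = 3.76×10^-4
Haaland: f = 0.01598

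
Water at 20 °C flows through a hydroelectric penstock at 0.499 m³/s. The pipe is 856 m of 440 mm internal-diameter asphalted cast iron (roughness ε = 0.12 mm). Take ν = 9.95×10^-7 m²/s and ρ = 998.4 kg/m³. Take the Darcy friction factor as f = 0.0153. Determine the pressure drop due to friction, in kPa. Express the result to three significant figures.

V = 4Q/(πD²) = 4·0.499/(π·0.440²) = 3.282 m/s
h_f = f(L/D)V²/(2g) = 0.01530·(856/0.440)·3.282²/(2·9.81) = 16.34 m
Δp = ρg·h_f = 998.4·9.81·16.34 = 160.0 kPa

Δp ≈ 160 kPa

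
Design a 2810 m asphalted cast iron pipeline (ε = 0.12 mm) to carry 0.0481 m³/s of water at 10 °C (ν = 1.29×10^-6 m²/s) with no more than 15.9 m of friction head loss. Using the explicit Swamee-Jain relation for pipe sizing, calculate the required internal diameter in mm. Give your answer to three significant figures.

D ≈ 234 mm

Swamee-Jain (Type III): D = 0.66·[ε^1.25·(LQ²/(gh_f))^4.75 + ν·Q^9.4·(L/(gh_f))^5.2]^0.04
LQ²/(gh_f) = 0.04168; L/(gh_f) = 18.02
Term 1 = ε^1.25·(…)^4.75 = 3.50×10^-12; Term 2 = ν·Q^9.4·(…)^5.2 = 1.79×10^-12
D = 0.66·(3.50×10^-12 + 1.79×10^-12)^0.04 = 0.2336 m = 234 mm
Check: V = 1.12 m/s, Re = 2.03×10^5, f = 0.01898, h_f = 14.7 m ≈ 15.9 m ✓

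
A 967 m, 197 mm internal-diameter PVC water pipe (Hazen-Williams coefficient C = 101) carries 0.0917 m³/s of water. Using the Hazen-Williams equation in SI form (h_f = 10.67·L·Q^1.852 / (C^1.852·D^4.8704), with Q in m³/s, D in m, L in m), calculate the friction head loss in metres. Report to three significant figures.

h_f ≈ 65.5 m

h_f = 10.67·967·0.0917^1.852 / (101^1.852·0.197^4.8704) = 65.48 m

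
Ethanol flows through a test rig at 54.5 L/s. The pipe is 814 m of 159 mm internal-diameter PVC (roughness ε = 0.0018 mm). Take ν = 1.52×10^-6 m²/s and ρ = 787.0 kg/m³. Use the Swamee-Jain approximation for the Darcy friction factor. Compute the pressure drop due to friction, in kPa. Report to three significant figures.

V = 4Q/(πD²) = 4·0.0545/(π·0.159²) = 2.745 m/s
Re = VD/ν = 2.745·0.159/1.52×10^-6 = 2.87×10^5 → turbulent
ε/D = 0.0018/159 = 1.13×10^-5
Swamee-Jain: f = 0.01462
h_f = f(L/D)V²/(2g) = 0.01462·(814/0.159)·2.745²/(2·9.81) = 28.75 m
Δp = ρg·h_f = 787.0·9.81·28.75 = 221.9 kPa

Δp ≈ 222 kPa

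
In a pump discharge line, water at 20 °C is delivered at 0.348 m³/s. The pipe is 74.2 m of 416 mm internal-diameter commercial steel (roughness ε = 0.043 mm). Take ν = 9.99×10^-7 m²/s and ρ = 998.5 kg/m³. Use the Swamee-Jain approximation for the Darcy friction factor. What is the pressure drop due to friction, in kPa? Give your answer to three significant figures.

Δp ≈ 7.87 kPa

V = 4Q/(πD²) = 4·0.348/(π·0.416²) = 2.560 m/s
Re = VD/ν = 2.560·0.416/9.99×10^-7 = 1.07×10^6 → turbulent
ε/D = 0.043/416 = 1.03×10^-4
Swamee-Jain: f = 0.01349
h_f = f(L/D)V²/(2g) = 0.01349·(74.2/0.416)·2.560²/(2·9.81) = 0.8038 m
Δp = ρg·h_f = 998.5·9.81·0.8038 = 7.873 kPa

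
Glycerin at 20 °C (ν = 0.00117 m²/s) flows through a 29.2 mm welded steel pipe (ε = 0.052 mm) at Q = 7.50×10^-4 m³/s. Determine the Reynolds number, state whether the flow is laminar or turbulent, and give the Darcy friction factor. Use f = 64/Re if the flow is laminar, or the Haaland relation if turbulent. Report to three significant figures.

V = 4Q/(πD²) = 1.120 m/s
Re = VD/ν = 1.120·0.0292/0.00117 = 28.0
Re < 2300 → laminar → f = 64/Re = 2.290

Re ≈ 28.0; laminar; f = 64/Re ≈ 2.29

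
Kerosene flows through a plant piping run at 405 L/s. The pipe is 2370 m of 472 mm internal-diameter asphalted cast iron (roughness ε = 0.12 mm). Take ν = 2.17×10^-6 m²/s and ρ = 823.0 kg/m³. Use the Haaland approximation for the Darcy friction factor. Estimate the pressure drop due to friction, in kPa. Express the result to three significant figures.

Δp ≈ 175 kPa

V = 4Q/(πD²) = 4·0.405/(π·0.472²) = 2.315 m/s
Re = VD/ν = 2.315·0.472/2.17×10^-6 = 5.03×10^5 → turbulent
ε/D = 0.12/472 = 2.54×10^-4
Haaland: f = 0.01577
h_f = f(L/D)V²/(2g) = 0.01577·(2370/0.472)·2.315²/(2·9.81) = 21.62 m
Δp = ρg·h_f = 823.0·9.81·21.62 = 174.5 kPa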